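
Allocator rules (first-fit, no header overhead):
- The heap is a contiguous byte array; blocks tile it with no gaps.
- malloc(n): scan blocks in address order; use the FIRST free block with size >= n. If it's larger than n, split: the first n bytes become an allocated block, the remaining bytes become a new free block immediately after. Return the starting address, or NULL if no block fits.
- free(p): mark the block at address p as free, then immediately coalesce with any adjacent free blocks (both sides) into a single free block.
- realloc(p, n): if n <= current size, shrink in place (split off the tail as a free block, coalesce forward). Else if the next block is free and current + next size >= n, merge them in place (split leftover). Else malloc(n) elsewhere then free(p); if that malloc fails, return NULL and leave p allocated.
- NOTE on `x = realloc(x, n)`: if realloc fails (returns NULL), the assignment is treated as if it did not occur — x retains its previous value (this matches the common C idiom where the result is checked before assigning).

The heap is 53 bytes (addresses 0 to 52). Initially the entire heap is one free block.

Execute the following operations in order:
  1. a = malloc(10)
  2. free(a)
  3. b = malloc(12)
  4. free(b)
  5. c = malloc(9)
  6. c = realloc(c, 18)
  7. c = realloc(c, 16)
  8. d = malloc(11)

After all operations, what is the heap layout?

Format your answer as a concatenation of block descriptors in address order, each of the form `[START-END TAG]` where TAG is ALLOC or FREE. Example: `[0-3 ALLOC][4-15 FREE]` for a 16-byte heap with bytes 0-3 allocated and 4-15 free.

Answer: [0-15 ALLOC][16-26 ALLOC][27-52 FREE]

Derivation:
Op 1: a = malloc(10) -> a = 0; heap: [0-9 ALLOC][10-52 FREE]
Op 2: free(a) -> (freed a); heap: [0-52 FREE]
Op 3: b = malloc(12) -> b = 0; heap: [0-11 ALLOC][12-52 FREE]
Op 4: free(b) -> (freed b); heap: [0-52 FREE]
Op 5: c = malloc(9) -> c = 0; heap: [0-8 ALLOC][9-52 FREE]
Op 6: c = realloc(c, 18) -> c = 0; heap: [0-17 ALLOC][18-52 FREE]
Op 7: c = realloc(c, 16) -> c = 0; heap: [0-15 ALLOC][16-52 FREE]
Op 8: d = malloc(11) -> d = 16; heap: [0-15 ALLOC][16-26 ALLOC][27-52 FREE]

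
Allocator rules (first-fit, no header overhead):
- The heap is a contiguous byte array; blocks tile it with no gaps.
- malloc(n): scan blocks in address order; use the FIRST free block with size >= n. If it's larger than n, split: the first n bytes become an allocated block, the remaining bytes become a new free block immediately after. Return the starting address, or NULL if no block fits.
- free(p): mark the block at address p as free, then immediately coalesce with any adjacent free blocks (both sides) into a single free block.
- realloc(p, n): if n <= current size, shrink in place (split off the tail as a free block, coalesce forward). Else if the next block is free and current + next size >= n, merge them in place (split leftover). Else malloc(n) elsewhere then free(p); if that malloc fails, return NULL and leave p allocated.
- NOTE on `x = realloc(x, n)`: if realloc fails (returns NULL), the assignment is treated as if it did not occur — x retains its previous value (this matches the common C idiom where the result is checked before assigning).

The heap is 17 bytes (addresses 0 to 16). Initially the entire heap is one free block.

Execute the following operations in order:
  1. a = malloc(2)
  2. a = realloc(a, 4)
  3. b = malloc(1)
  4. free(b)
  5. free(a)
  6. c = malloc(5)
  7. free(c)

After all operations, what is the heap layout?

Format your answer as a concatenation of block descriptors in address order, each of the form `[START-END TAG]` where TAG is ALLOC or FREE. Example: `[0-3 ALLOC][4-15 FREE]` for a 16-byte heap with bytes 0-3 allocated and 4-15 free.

Op 1: a = malloc(2) -> a = 0; heap: [0-1 ALLOC][2-16 FREE]
Op 2: a = realloc(a, 4) -> a = 0; heap: [0-3 ALLOC][4-16 FREE]
Op 3: b = malloc(1) -> b = 4; heap: [0-3 ALLOC][4-4 ALLOC][5-16 FREE]
Op 4: free(b) -> (freed b); heap: [0-3 ALLOC][4-16 FREE]
Op 5: free(a) -> (freed a); heap: [0-16 FREE]
Op 6: c = malloc(5) -> c = 0; heap: [0-4 ALLOC][5-16 FREE]
Op 7: free(c) -> (freed c); heap: [0-16 FREE]

Answer: [0-16 FREE]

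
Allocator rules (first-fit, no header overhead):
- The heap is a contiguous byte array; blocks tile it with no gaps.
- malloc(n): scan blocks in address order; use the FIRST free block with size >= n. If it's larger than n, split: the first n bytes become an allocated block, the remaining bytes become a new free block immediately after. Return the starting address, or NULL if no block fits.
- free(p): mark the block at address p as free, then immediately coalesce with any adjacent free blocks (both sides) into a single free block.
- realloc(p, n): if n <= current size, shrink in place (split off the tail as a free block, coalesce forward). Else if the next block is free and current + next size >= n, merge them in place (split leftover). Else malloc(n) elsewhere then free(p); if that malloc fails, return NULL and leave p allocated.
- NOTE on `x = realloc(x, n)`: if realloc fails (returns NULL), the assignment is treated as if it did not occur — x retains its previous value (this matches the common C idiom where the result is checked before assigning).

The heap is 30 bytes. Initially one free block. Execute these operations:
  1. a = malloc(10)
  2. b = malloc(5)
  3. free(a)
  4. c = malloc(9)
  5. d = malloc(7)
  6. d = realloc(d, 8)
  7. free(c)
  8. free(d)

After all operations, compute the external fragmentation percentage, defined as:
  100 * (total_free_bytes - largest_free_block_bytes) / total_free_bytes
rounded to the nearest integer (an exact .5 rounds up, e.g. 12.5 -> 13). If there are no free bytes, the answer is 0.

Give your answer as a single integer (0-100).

Answer: 40

Derivation:
Op 1: a = malloc(10) -> a = 0; heap: [0-9 ALLOC][10-29 FREE]
Op 2: b = malloc(5) -> b = 10; heap: [0-9 ALLOC][10-14 ALLOC][15-29 FREE]
Op 3: free(a) -> (freed a); heap: [0-9 FREE][10-14 ALLOC][15-29 FREE]
Op 4: c = malloc(9) -> c = 0; heap: [0-8 ALLOC][9-9 FREE][10-14 ALLOC][15-29 FREE]
Op 5: d = malloc(7) -> d = 15; heap: [0-8 ALLOC][9-9 FREE][10-14 ALLOC][15-21 ALLOC][22-29 FREE]
Op 6: d = realloc(d, 8) -> d = 15; heap: [0-8 ALLOC][9-9 FREE][10-14 ALLOC][15-22 ALLOC][23-29 FREE]
Op 7: free(c) -> (freed c); heap: [0-9 FREE][10-14 ALLOC][15-22 ALLOC][23-29 FREE]
Op 8: free(d) -> (freed d); heap: [0-9 FREE][10-14 ALLOC][15-29 FREE]
Free blocks: [10 15] total_free=25 largest=15 -> 100*(25-15)/25 = 1000/25 = 40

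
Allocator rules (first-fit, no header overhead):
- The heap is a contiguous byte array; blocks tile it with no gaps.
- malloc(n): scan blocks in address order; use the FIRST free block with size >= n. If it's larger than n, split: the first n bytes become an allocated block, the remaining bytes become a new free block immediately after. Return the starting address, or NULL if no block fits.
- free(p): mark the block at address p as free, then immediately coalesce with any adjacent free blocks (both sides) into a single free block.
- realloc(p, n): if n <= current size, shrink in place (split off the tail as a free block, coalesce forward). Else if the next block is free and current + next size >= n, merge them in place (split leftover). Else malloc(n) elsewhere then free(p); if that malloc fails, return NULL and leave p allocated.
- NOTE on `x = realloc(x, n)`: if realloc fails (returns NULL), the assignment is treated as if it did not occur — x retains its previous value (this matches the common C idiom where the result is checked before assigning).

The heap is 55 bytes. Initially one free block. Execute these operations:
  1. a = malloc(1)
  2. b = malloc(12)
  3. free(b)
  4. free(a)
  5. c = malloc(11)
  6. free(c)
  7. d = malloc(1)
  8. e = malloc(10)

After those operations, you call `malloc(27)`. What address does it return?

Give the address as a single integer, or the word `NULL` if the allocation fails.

Answer: 11

Derivation:
Op 1: a = malloc(1) -> a = 0; heap: [0-0 ALLOC][1-54 FREE]
Op 2: b = malloc(12) -> b = 1; heap: [0-0 ALLOC][1-12 ALLOC][13-54 FREE]
Op 3: free(b) -> (freed b); heap: [0-0 ALLOC][1-54 FREE]
Op 4: free(a) -> (freed a); heap: [0-54 FREE]
Op 5: c = malloc(11) -> c = 0; heap: [0-10 ALLOC][11-54 FREE]
Op 6: free(c) -> (freed c); heap: [0-54 FREE]
Op 7: d = malloc(1) -> d = 0; heap: [0-0 ALLOC][1-54 FREE]
Op 8: e = malloc(10) -> e = 1; heap: [0-0 ALLOC][1-10 ALLOC][11-54 FREE]
malloc(27): first-fit scan over [0-0 ALLOC][1-10 ALLOC][11-54 FREE] -> 11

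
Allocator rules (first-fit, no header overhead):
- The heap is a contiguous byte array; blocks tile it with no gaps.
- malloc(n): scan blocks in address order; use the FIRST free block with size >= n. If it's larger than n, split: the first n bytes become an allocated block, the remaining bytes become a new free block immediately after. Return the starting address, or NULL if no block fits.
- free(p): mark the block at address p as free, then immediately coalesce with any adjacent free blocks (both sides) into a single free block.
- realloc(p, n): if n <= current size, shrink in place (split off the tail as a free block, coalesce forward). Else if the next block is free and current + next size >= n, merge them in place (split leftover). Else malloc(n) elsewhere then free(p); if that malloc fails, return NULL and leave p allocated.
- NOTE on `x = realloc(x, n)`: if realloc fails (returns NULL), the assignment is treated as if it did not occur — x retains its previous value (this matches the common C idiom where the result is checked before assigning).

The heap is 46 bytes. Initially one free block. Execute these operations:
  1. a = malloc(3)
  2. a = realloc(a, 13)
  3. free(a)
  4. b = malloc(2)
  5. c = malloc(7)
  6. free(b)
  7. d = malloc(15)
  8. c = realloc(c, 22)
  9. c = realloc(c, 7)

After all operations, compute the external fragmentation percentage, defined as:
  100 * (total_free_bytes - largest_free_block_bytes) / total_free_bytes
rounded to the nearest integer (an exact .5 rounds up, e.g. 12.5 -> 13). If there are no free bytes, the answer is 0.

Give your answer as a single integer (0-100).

Answer: 38

Derivation:
Op 1: a = malloc(3) -> a = 0; heap: [0-2 ALLOC][3-45 FREE]
Op 2: a = realloc(a, 13) -> a = 0; heap: [0-12 ALLOC][13-45 FREE]
Op 3: free(a) -> (freed a); heap: [0-45 FREE]
Op 4: b = malloc(2) -> b = 0; heap: [0-1 ALLOC][2-45 FREE]
Op 5: c = malloc(7) -> c = 2; heap: [0-1 ALLOC][2-8 ALLOC][9-45 FREE]
Op 6: free(b) -> (freed b); heap: [0-1 FREE][2-8 ALLOC][9-45 FREE]
Op 7: d = malloc(15) -> d = 9; heap: [0-1 FREE][2-8 ALLOC][9-23 ALLOC][24-45 FREE]
Op 8: c = realloc(c, 22) -> c = 24; heap: [0-8 FREE][9-23 ALLOC][24-45 ALLOC]
Op 9: c = realloc(c, 7) -> c = 24; heap: [0-8 FREE][9-23 ALLOC][24-30 ALLOC][31-45 FREE]
Free blocks: [9 15] total_free=24 largest=15 -> 100*(24-15)/24 = 900/24 = 37.5 -> rounds to 38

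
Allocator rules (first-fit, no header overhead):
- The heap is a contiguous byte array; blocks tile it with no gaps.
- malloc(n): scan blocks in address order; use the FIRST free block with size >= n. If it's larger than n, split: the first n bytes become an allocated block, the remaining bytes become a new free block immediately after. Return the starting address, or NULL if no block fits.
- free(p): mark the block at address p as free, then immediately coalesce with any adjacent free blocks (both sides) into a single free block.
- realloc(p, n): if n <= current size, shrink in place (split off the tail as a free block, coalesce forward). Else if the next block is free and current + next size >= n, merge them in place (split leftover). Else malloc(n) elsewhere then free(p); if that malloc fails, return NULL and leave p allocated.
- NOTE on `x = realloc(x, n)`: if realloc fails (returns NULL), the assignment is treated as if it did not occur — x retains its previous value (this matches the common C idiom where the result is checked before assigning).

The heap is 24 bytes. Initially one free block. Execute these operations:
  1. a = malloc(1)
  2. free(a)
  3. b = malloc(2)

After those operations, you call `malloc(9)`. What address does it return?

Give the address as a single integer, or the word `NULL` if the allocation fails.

Op 1: a = malloc(1) -> a = 0; heap: [0-0 ALLOC][1-23 FREE]
Op 2: free(a) -> (freed a); heap: [0-23 FREE]
Op 3: b = malloc(2) -> b = 0; heap: [0-1 ALLOC][2-23 FREE]
malloc(9): first-fit scan over [0-1 ALLOC][2-23 FREE] -> 2

Answer: 2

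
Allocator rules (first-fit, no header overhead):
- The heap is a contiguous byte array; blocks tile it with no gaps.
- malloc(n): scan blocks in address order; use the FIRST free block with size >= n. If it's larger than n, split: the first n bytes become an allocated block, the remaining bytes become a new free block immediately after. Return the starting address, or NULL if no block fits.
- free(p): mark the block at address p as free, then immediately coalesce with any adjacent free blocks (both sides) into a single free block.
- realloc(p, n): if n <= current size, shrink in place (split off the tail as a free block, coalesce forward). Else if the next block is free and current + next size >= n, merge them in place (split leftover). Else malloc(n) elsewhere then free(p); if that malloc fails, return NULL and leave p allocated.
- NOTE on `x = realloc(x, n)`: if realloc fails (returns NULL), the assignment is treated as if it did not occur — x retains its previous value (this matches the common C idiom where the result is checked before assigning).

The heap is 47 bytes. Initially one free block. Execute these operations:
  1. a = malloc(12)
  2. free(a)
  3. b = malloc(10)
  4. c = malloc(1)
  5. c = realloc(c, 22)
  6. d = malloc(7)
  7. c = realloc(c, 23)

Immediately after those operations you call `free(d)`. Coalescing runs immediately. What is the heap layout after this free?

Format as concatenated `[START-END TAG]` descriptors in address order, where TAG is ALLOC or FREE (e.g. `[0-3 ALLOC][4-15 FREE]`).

Answer: [0-9 ALLOC][10-31 ALLOC][32-46 FREE]

Derivation:
Op 1: a = malloc(12) -> a = 0; heap: [0-11 ALLOC][12-46 FREE]
Op 2: free(a) -> (freed a); heap: [0-46 FREE]
Op 3: b = malloc(10) -> b = 0; heap: [0-9 ALLOC][10-46 FREE]
Op 4: c = malloc(1) -> c = 10; heap: [0-9 ALLOC][10-10 ALLOC][11-46 FREE]
Op 5: c = realloc(c, 22) -> c = 10; heap: [0-9 ALLOC][10-31 ALLOC][32-46 FREE]
Op 6: d = malloc(7) -> d = 32; heap: [0-9 ALLOC][10-31 ALLOC][32-38 ALLOC][39-46 FREE]
Op 7: c = realloc(c, 23) -> NULL (c unchanged); heap: [0-9 ALLOC][10-31 ALLOC][32-38 ALLOC][39-46 FREE]
free(d): d = 32 -> block [32-38 ALLOC]; mark free, coalesce with adjacent free neighbors -> [0-9 ALLOC][10-31 ALLOC][32-46 FREE]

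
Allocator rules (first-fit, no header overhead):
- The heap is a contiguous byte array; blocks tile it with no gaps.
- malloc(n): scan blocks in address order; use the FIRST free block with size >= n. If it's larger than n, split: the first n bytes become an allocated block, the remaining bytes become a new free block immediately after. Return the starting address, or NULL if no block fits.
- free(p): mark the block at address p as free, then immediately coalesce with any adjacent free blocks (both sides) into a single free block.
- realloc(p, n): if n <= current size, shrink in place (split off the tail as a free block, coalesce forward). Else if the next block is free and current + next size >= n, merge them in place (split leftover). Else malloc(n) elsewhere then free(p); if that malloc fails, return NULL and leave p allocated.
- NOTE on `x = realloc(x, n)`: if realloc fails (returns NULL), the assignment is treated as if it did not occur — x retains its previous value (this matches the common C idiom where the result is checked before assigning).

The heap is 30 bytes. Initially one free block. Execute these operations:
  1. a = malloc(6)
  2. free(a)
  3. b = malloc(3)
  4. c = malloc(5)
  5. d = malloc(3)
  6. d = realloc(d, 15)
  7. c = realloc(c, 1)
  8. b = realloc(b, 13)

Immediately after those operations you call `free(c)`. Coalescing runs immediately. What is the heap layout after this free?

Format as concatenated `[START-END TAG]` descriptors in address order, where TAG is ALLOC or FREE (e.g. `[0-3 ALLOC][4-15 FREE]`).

Answer: [0-2 ALLOC][3-7 FREE][8-22 ALLOC][23-29 FREE]

Derivation:
Op 1: a = malloc(6) -> a = 0; heap: [0-5 ALLOC][6-29 FREE]
Op 2: free(a) -> (freed a); heap: [0-29 FREE]
Op 3: b = malloc(3) -> b = 0; heap: [0-2 ALLOC][3-29 FREE]
Op 4: c = malloc(5) -> c = 3; heap: [0-2 ALLOC][3-7 ALLOC][8-29 FREE]
Op 5: d = malloc(3) -> d = 8; heap: [0-2 ALLOC][3-7 ALLOC][8-10 ALLOC][11-29 FREE]
Op 6: d = realloc(d, 15) -> d = 8; heap: [0-2 ALLOC][3-7 ALLOC][8-22 ALLOC][23-29 FREE]
Op 7: c = realloc(c, 1) -> c = 3; heap: [0-2 ALLOC][3-3 ALLOC][4-7 FREE][8-22 ALLOC][23-29 FREE]
Op 8: b = realloc(b, 13) -> NULL (b unchanged); heap: [0-2 ALLOC][3-3 ALLOC][4-7 FREE][8-22 ALLOC][23-29 FREE]
free(c): c = 3 -> block [3-3 ALLOC]; mark free, coalesce with adjacent free neighbors -> [0-2 ALLOC][3-7 FREE][8-22 ALLOC][23-29 FREE]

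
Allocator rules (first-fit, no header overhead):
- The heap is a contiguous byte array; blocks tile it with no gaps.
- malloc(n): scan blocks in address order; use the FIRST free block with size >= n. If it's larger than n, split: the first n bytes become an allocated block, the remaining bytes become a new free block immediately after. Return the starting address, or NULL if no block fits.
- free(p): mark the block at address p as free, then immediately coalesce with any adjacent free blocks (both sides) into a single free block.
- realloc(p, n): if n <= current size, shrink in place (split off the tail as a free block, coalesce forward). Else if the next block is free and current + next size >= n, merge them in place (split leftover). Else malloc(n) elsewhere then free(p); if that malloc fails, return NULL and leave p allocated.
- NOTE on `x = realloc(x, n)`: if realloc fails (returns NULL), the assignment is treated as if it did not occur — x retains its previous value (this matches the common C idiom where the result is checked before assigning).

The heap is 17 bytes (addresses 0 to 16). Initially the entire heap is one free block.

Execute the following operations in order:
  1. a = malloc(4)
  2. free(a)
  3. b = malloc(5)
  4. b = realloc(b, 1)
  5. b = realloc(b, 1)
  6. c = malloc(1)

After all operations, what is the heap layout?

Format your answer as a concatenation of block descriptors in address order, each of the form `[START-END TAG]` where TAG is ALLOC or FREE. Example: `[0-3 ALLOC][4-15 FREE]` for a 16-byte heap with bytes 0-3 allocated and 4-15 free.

Op 1: a = malloc(4) -> a = 0; heap: [0-3 ALLOC][4-16 FREE]
Op 2: free(a) -> (freed a); heap: [0-16 FREE]
Op 3: b = malloc(5) -> b = 0; heap: [0-4 ALLOC][5-16 FREE]
Op 4: b = realloc(b, 1) -> b = 0; heap: [0-0 ALLOC][1-16 FREE]
Op 5: b = realloc(b, 1) -> b = 0; heap: [0-0 ALLOC][1-16 FREE]
Op 6: c = malloc(1) -> c = 1; heap: [0-0 ALLOC][1-1 ALLOC][2-16 FREE]

Answer: [0-0 ALLOC][1-1 ALLOC][2-16 FREE]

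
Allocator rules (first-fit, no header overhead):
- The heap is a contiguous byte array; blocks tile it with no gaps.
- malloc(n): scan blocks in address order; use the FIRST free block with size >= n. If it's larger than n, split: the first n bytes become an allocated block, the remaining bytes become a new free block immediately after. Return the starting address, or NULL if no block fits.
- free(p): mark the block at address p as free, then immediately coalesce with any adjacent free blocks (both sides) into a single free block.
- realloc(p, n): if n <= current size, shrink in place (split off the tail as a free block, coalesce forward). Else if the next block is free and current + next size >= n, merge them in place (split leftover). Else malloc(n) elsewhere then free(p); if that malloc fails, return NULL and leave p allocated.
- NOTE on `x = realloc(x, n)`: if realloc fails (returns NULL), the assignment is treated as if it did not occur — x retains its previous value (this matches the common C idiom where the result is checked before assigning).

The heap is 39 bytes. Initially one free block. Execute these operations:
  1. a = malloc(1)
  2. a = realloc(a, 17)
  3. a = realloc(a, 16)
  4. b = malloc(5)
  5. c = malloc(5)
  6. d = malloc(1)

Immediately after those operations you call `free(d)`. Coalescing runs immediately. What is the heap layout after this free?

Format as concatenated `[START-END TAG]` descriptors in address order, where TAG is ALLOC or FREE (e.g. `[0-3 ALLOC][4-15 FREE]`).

Answer: [0-15 ALLOC][16-20 ALLOC][21-25 ALLOC][26-38 FREE]

Derivation:
Op 1: a = malloc(1) -> a = 0; heap: [0-0 ALLOC][1-38 FREE]
Op 2: a = realloc(a, 17) -> a = 0; heap: [0-16 ALLOC][17-38 FREE]
Op 3: a = realloc(a, 16) -> a = 0; heap: [0-15 ALLOC][16-38 FREE]
Op 4: b = malloc(5) -> b = 16; heap: [0-15 ALLOC][16-20 ALLOC][21-38 FREE]
Op 5: c = malloc(5) -> c = 21; heap: [0-15 ALLOC][16-20 ALLOC][21-25 ALLOC][26-38 FREE]
Op 6: d = malloc(1) -> d = 26; heap: [0-15 ALLOC][16-20 ALLOC][21-25 ALLOC][26-26 ALLOC][27-38 FREE]
free(d): d = 26 -> block [26-26 ALLOC]; mark free, coalesce with adjacent free neighbors -> [0-15 ALLOC][16-20 ALLOC][21-25 ALLOC][26-38 FREE]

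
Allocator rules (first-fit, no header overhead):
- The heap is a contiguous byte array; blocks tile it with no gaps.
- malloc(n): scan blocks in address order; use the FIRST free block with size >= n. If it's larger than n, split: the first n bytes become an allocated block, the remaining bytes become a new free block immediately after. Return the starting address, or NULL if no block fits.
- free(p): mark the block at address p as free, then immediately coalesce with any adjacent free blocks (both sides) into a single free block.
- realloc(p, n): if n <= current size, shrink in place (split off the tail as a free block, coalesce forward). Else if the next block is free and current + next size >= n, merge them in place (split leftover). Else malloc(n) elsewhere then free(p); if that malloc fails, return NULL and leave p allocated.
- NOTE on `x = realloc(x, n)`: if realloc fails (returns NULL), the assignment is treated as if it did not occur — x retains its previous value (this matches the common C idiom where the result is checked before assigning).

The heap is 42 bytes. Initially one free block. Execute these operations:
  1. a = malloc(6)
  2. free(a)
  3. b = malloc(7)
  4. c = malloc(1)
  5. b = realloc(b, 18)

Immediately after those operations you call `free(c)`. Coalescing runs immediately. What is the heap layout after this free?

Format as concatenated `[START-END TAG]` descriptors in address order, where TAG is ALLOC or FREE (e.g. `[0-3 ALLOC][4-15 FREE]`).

Answer: [0-7 FREE][8-25 ALLOC][26-41 FREE]

Derivation:
Op 1: a = malloc(6) -> a = 0; heap: [0-5 ALLOC][6-41 FREE]
Op 2: free(a) -> (freed a); heap: [0-41 FREE]
Op 3: b = malloc(7) -> b = 0; heap: [0-6 ALLOC][7-41 FREE]
Op 4: c = malloc(1) -> c = 7; heap: [0-6 ALLOC][7-7 ALLOC][8-41 FREE]
Op 5: b = realloc(b, 18) -> b = 8; heap: [0-6 FREE][7-7 ALLOC][8-25 ALLOC][26-41 FREE]
free(c): c = 7 -> block [7-7 ALLOC]; mark free, coalesce with adjacent free neighbors -> [0-7 FREE][8-25 ALLOC][26-41 FREE]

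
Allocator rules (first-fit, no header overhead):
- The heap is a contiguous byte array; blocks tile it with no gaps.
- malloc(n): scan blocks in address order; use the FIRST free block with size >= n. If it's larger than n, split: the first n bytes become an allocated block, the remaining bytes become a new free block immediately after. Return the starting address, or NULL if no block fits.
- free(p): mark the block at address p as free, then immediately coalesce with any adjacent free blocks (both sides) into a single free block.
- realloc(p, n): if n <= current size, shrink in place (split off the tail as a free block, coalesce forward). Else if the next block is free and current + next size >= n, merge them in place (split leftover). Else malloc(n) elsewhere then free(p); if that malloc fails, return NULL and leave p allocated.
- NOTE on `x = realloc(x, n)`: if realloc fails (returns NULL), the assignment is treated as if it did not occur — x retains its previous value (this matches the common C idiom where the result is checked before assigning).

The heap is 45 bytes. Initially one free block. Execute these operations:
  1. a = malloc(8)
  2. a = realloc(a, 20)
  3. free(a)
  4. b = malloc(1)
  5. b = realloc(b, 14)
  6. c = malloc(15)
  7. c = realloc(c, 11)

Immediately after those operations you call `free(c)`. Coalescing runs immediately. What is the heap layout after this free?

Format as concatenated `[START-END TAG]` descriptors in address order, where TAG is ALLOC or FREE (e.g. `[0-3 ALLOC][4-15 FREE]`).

Op 1: a = malloc(8) -> a = 0; heap: [0-7 ALLOC][8-44 FREE]
Op 2: a = realloc(a, 20) -> a = 0; heap: [0-19 ALLOC][20-44 FREE]
Op 3: free(a) -> (freed a); heap: [0-44 FREE]
Op 4: b = malloc(1) -> b = 0; heap: [0-0 ALLOC][1-44 FREE]
Op 5: b = realloc(b, 14) -> b = 0; heap: [0-13 ALLOC][14-44 FREE]
Op 6: c = malloc(15) -> c = 14; heap: [0-13 ALLOC][14-28 ALLOC][29-44 FREE]
Op 7: c = realloc(c, 11) -> c = 14; heap: [0-13 ALLOC][14-24 ALLOC][25-44 FREE]
free(c): c = 14 -> block [14-24 ALLOC]; mark free, coalesce with adjacent free neighbors -> [0-13 ALLOC][14-44 FREE]

Answer: [0-13 ALLOC][14-44 FREE]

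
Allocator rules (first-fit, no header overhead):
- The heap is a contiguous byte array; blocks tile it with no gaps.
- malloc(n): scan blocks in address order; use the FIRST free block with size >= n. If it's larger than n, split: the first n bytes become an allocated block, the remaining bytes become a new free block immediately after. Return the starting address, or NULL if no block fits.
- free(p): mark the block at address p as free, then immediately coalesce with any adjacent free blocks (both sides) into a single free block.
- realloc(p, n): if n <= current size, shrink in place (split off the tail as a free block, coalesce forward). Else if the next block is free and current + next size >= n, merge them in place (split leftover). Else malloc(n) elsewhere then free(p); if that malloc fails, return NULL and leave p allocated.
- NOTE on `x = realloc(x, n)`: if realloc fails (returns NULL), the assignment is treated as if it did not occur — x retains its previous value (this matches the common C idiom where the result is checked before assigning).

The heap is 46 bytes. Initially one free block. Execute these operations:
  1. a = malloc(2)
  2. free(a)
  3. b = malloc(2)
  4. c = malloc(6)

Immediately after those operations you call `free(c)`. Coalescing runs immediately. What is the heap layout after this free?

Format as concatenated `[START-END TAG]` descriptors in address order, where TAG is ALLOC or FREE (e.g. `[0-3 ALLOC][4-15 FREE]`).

Answer: [0-1 ALLOC][2-45 FREE]

Derivation:
Op 1: a = malloc(2) -> a = 0; heap: [0-1 ALLOC][2-45 FREE]
Op 2: free(a) -> (freed a); heap: [0-45 FREE]
Op 3: b = malloc(2) -> b = 0; heap: [0-1 ALLOC][2-45 FREE]
Op 4: c = malloc(6) -> c = 2; heap: [0-1 ALLOC][2-7 ALLOC][8-45 FREE]
free(c): c = 2 -> block [2-7 ALLOC]; mark free, coalesce with adjacent free neighbors -> [0-1 ALLOC][2-45 FREE]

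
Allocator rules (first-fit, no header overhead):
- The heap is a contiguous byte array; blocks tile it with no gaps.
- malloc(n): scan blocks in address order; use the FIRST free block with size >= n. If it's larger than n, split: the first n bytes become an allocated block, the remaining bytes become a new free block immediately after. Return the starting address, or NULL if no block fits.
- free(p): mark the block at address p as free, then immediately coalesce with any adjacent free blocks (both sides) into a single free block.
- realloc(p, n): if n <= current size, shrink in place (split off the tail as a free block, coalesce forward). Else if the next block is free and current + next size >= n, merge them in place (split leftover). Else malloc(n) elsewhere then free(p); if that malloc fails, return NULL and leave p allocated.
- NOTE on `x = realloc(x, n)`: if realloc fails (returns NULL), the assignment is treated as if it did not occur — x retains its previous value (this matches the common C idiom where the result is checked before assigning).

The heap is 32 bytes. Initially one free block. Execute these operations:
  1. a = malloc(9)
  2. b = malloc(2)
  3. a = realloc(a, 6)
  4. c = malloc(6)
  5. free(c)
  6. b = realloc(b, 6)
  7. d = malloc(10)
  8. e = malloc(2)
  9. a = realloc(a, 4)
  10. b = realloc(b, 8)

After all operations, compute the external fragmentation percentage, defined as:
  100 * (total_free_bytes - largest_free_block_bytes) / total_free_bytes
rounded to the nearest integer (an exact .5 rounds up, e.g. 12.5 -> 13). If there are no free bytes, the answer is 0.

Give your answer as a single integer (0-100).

Answer: 30

Derivation:
Op 1: a = malloc(9) -> a = 0; heap: [0-8 ALLOC][9-31 FREE]
Op 2: b = malloc(2) -> b = 9; heap: [0-8 ALLOC][9-10 ALLOC][11-31 FREE]
Op 3: a = realloc(a, 6) -> a = 0; heap: [0-5 ALLOC][6-8 FREE][9-10 ALLOC][11-31 FREE]
Op 4: c = malloc(6) -> c = 11; heap: [0-5 ALLOC][6-8 FREE][9-10 ALLOC][11-16 ALLOC][17-31 FREE]
Op 5: free(c) -> (freed c); heap: [0-5 ALLOC][6-8 FREE][9-10 ALLOC][11-31 FREE]
Op 6: b = realloc(b, 6) -> b = 9; heap: [0-5 ALLOC][6-8 FREE][9-14 ALLOC][15-31 FREE]
Op 7: d = malloc(10) -> d = 15; heap: [0-5 ALLOC][6-8 FREE][9-14 ALLOC][15-24 ALLOC][25-31 FREE]
Op 8: e = malloc(2) -> e = 6; heap: [0-5 ALLOC][6-7 ALLOC][8-8 FREE][9-14 ALLOC][15-24 ALLOC][25-31 FREE]
Op 9: a = realloc(a, 4) -> a = 0; heap: [0-3 ALLOC][4-5 FREE][6-7 ALLOC][8-8 FREE][9-14 ALLOC][15-24 ALLOC][25-31 FREE]
Op 10: b = realloc(b, 8) -> NULL (b unchanged); heap: [0-3 ALLOC][4-5 FREE][6-7 ALLOC][8-8 FREE][9-14 ALLOC][15-24 ALLOC][25-31 FREE]
Free blocks: [2 1 7] total_free=10 largest=7 -> 100*(10-7)/10 = 300/10 = 30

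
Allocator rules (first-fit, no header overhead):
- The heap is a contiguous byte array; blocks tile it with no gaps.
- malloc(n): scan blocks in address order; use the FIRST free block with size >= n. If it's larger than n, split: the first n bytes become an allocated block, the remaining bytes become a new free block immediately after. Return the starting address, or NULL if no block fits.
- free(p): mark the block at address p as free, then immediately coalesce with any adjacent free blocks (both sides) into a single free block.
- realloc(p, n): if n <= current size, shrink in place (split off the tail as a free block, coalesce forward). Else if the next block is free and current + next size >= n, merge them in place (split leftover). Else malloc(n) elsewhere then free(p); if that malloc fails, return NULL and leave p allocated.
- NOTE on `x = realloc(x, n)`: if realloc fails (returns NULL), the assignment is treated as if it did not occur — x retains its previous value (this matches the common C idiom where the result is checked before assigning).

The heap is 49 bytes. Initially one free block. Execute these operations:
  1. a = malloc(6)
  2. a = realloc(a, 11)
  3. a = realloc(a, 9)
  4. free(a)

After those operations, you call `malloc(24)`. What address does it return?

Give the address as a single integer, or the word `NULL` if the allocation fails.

Op 1: a = malloc(6) -> a = 0; heap: [0-5 ALLOC][6-48 FREE]
Op 2: a = realloc(a, 11) -> a = 0; heap: [0-10 ALLOC][11-48 FREE]
Op 3: a = realloc(a, 9) -> a = 0; heap: [0-8 ALLOC][9-48 FREE]
Op 4: free(a) -> (freed a); heap: [0-48 FREE]
malloc(24): first-fit scan over [0-48 FREE] -> 0

Answer: 0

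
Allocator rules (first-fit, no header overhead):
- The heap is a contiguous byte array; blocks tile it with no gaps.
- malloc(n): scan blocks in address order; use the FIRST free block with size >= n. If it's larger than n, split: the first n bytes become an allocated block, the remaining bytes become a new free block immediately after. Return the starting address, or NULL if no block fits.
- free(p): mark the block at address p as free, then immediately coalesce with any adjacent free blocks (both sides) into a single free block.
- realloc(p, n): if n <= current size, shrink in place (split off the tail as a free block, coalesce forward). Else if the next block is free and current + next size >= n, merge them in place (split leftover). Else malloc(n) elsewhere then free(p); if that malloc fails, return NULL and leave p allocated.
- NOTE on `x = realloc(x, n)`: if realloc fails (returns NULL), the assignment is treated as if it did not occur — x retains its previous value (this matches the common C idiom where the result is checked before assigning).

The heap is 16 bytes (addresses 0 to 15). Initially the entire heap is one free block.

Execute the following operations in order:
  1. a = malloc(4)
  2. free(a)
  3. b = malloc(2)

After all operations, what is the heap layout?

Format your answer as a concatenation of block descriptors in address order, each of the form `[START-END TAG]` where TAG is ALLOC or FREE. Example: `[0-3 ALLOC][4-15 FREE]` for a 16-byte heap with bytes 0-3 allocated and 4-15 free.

Op 1: a = malloc(4) -> a = 0; heap: [0-3 ALLOC][4-15 FREE]
Op 2: free(a) -> (freed a); heap: [0-15 FREE]
Op 3: b = malloc(2) -> b = 0; heap: [0-1 ALLOC][2-15 FREE]

Answer: [0-1 ALLOC][2-15 FREE]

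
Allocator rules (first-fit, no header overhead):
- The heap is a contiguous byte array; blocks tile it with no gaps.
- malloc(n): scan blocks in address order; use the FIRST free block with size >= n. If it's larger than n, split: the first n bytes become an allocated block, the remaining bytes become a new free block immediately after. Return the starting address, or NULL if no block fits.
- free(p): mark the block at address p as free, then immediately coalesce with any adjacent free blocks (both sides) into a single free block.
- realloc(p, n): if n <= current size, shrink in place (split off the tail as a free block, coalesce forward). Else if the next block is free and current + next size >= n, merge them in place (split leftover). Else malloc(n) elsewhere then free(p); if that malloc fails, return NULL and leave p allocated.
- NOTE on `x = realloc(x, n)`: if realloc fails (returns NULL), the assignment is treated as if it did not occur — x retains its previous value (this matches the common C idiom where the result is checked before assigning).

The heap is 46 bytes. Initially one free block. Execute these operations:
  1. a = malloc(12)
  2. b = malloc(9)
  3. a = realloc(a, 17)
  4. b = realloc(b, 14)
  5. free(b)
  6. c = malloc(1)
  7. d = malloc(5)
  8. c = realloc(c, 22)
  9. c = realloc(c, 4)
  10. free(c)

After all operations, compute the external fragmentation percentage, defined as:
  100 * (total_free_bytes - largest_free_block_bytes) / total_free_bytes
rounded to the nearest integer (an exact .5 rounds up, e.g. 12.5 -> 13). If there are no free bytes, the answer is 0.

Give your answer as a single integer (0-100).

Answer: 38

Derivation:
Op 1: a = malloc(12) -> a = 0; heap: [0-11 ALLOC][12-45 FREE]
Op 2: b = malloc(9) -> b = 12; heap: [0-11 ALLOC][12-20 ALLOC][21-45 FREE]
Op 3: a = realloc(a, 17) -> a = 21; heap: [0-11 FREE][12-20 ALLOC][21-37 ALLOC][38-45 FREE]
Op 4: b = realloc(b, 14) -> NULL (b unchanged); heap: [0-11 FREE][12-20 ALLOC][21-37 ALLOC][38-45 FREE]
Op 5: free(b) -> (freed b); heap: [0-20 FREE][21-37 ALLOC][38-45 FREE]
Op 6: c = malloc(1) -> c = 0; heap: [0-0 ALLOC][1-20 FREE][21-37 ALLOC][38-45 FREE]
Op 7: d = malloc(5) -> d = 1; heap: [0-0 ALLOC][1-5 ALLOC][6-20 FREE][21-37 ALLOC][38-45 FREE]
Op 8: c = realloc(c, 22) -> NULL (c unchanged); heap: [0-0 ALLOC][1-5 ALLOC][6-20 FREE][21-37 ALLOC][38-45 FREE]
Op 9: c = realloc(c, 4) -> c = 6; heap: [0-0 FREE][1-5 ALLOC][6-9 ALLOC][10-20 FREE][21-37 ALLOC][38-45 FREE]
Op 10: free(c) -> (freed c); heap: [0-0 FREE][1-5 ALLOC][6-20 FREE][21-37 ALLOC][38-45 FREE]
Free blocks: [1 15 8] total_free=24 largest=15 -> 100*(24-15)/24 = 900/24 = 37.5 -> rounds to 38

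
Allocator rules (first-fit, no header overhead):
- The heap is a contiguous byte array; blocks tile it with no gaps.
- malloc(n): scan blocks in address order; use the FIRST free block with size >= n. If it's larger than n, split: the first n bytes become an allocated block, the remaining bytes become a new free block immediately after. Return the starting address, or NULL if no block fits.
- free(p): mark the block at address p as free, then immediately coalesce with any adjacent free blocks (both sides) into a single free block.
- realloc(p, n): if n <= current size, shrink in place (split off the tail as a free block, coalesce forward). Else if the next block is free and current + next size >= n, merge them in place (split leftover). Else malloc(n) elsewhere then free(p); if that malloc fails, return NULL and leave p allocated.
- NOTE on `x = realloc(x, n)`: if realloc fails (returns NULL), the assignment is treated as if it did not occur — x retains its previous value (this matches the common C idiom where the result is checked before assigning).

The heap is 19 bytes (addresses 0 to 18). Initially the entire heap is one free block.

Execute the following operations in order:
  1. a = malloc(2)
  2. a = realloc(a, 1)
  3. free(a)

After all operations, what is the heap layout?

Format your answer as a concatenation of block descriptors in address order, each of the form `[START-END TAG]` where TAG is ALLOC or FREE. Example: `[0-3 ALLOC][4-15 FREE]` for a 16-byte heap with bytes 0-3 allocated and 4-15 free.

Op 1: a = malloc(2) -> a = 0; heap: [0-1 ALLOC][2-18 FREE]
Op 2: a = realloc(a, 1) -> a = 0; heap: [0-0 ALLOC][1-18 FREE]
Op 3: free(a) -> (freed a); heap: [0-18 FREE]

Answer: [0-18 FREE]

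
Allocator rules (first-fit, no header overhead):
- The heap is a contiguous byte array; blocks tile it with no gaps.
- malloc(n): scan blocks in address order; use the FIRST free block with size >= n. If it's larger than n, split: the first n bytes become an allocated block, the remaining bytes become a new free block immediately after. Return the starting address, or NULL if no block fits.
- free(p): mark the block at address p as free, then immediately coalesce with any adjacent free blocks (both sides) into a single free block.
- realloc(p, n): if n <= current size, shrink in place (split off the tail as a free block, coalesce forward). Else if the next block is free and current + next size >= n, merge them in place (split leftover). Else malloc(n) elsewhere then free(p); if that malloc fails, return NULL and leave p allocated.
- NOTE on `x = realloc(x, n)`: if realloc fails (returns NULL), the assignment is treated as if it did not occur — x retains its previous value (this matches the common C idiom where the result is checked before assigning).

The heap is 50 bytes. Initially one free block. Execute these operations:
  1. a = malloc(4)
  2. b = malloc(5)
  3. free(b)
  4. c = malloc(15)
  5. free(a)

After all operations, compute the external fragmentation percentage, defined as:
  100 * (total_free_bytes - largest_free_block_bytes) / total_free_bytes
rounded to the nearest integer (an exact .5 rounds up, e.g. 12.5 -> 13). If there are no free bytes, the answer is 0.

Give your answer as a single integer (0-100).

Op 1: a = malloc(4) -> a = 0; heap: [0-3 ALLOC][4-49 FREE]
Op 2: b = malloc(5) -> b = 4; heap: [0-3 ALLOC][4-8 ALLOC][9-49 FREE]
Op 3: free(b) -> (freed b); heap: [0-3 ALLOC][4-49 FREE]
Op 4: c = malloc(15) -> c = 4; heap: [0-3 ALLOC][4-18 ALLOC][19-49 FREE]
Op 5: free(a) -> (freed a); heap: [0-3 FREE][4-18 ALLOC][19-49 FREE]
Free blocks: [4 31] total_free=35 largest=31 -> 100*(35-31)/35 = 400/35 ≈ 11.429 -> rounds to 11

Answer: 11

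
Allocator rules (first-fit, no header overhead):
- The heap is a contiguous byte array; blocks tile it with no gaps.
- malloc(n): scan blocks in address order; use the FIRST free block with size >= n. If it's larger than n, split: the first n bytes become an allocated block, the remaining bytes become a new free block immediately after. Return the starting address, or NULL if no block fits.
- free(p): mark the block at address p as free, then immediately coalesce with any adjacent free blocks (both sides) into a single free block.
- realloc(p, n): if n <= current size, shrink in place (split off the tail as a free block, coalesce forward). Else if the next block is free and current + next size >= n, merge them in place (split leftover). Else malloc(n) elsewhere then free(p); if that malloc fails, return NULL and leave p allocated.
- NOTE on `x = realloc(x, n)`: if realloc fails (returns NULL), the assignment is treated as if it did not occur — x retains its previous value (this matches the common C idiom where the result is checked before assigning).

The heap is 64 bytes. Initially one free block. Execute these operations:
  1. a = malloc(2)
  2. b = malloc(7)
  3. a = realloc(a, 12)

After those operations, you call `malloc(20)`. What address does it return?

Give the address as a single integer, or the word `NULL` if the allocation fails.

Op 1: a = malloc(2) -> a = 0; heap: [0-1 ALLOC][2-63 FREE]
Op 2: b = malloc(7) -> b = 2; heap: [0-1 ALLOC][2-8 ALLOC][9-63 FREE]
Op 3: a = realloc(a, 12) -> a = 9; heap: [0-1 FREE][2-8 ALLOC][9-20 ALLOC][21-63 FREE]
malloc(20): first-fit scan over [0-1 FREE][2-8 ALLOC][9-20 ALLOC][21-63 FREE] -> 21

Answer: 21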